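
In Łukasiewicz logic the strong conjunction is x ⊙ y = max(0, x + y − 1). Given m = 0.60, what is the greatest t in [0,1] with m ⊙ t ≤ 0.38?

The residuum of the Łukasiewicz t-norm gives the supremum: min(1, 1 − 0.60 + 0.38).
1 − 0.60 + 0.38 = 0.78, so t = min(1, 0.78) = 0.78.
Check: 0.60 ⊙ 0.78 = max(0, 0.38) = 0.38 ≤ 0.38.

0.78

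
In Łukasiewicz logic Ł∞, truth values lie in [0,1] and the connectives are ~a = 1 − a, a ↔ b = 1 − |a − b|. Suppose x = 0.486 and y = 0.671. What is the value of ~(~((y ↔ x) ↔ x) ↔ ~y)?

y ↔ x = 1 − |0.671 − 0.486| = 1 − 0.185 = 0.815
(y ↔ x) ↔ x = 1 − |0.815 − 0.486| = 1 − 0.329 = 0.671
~((y ↔ x) ↔ x) = 1 − 0.671 = 0.329
~y = 1 − 0.671 = 0.329
~((y ↔ x) ↔ x) ↔ ~y = 1 − |0.329 − 0.329| = 1 − 0.000 = 1.000
~(~((y ↔ x) ↔ x) ↔ ~y) = 1 − 1.000 = 0.000

0.000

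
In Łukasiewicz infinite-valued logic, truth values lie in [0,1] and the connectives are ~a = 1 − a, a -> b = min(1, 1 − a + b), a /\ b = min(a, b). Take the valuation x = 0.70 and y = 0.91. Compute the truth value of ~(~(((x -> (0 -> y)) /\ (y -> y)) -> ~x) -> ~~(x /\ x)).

0 -> y = min(1, 1 − 0.00 + 0.91) = min(1, 1.91) = 1.00
x -> (0 -> y) = min(1, 1 − 0.70 + 1.00) = min(1, 1.30) = 1.00
y -> y = min(1, 1 − 0.91 + 0.91) = min(1, 1.00) = 1.00
(x -> (0 -> y)) /\ (y -> y) = min(1.00, 1.00) = 1.00
~x = 1 − 0.70 = 0.30
((x -> (0 -> y)) /\ (y -> y)) -> ~x = min(1, 1 − 1.00 + 0.30) = min(1, 0.30) = 0.30
~(((x -> (0 -> y)) /\ (y -> y)) -> ~x) = 1 − 0.30 = 0.70
x /\ x = min(0.70, 0.70) = 0.70
~(x /\ x) = 1 − 0.70 = 0.30
~~(x /\ x) = 1 − 0.30 = 0.70
~(((x -> (0 -> y)) /\ (y -> y)) -> ~x) -> ~~(x /\ x) = min(1, 1 − 0.70 + 0.70) = min(1, 1.00) = 1.00
~(~(((x -> (0 -> y)) /\ (y -> y)) -> ~x) -> ~~(x /\ x)) = 1 − 1.00 = 0.00

0.00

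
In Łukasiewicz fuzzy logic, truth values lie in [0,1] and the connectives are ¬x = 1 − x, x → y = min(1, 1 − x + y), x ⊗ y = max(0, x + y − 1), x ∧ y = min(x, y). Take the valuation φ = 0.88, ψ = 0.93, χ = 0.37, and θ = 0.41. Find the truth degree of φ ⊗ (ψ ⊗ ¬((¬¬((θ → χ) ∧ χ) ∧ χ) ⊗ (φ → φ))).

0.44

θ → χ = min(1, 1 − 0.41 + 0.37) = min(1, 0.96) = 0.96
(θ → χ) ∧ χ = min(0.96, 0.37) = 0.37
¬((θ → χ) ∧ χ) = 1 − 0.37 = 0.63
¬¬((θ → χ) ∧ χ) = 1 − 0.63 = 0.37
¬¬((θ → χ) ∧ χ) ∧ χ = min(0.37, 0.37) = 0.37
φ → φ = min(1, 1 − 0.88 + 0.88) = min(1, 1.00) = 1.00
(¬¬((θ → χ) ∧ χ) ∧ χ) ⊗ (φ → φ) = max(0, 0.37 + 1.00 − 1) = max(0, 0.37) = 0.37
¬((¬¬((θ → χ) ∧ χ) ∧ χ) ⊗ (φ → φ)) = 1 − 0.37 = 0.63
ψ ⊗ ¬((¬¬((θ → χ) ∧ χ) ∧ χ) ⊗ (φ → φ)) = max(0, 0.93 + 0.63 − 1) = max(0, 0.56) = 0.56
φ ⊗ (ψ ⊗ ¬((¬¬((θ → χ) ∧ χ) ∧ χ) ⊗ (φ → φ))) = max(0, 0.88 + 0.56 − 1) = max(0, 0.44) = 0.44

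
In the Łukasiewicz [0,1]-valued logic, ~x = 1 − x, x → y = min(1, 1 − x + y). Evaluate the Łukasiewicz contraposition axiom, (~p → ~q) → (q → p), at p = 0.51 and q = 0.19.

~p = 1 − 0.51 = 0.49
~q = 1 − 0.19 = 0.81
~p → ~q = min(1, 1 − 0.49 + 0.81) = min(1, 1.32) = 1.00
q → p = min(1, 1 − 0.19 + 0.51) = min(1, 1.32) = 1.00
(~p → ~q) → (q → p) = min(1, 1 − 1.00 + 1.00) = min(1, 1.00) = 1.00
(As expected: an axiom of Ł∞, always 1.)

1.00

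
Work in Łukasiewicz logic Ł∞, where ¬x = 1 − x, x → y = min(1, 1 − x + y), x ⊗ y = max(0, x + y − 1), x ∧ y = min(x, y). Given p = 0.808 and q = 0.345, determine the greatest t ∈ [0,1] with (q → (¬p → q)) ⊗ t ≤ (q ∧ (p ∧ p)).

¬p = 1 − 0.808 = 0.192
¬p → q = min(1, 1 − 0.192 + 0.345) = min(1, 1.153) = 1.000
q → (¬p → q) = min(1, 1 − 0.345 + 1.000) = min(1, 1.655) = 1.000
So the left factor is q → (¬p → q) = 1.000.
p ∧ p = min(0.808, 0.808) = 0.808
q ∧ (p ∧ p) = min(0.345, 0.808) = 0.345
So the right-hand bound is q ∧ (p ∧ p) = 0.345.
The residuum of the Łukasiewicz t-norm gives the supremum: min(1, 1 − 1.000 + 0.345).
1 − 1.000 + 0.345 = 0.345, so t = min(1, 0.345) = 0.345.
Check: 1.000 ⊗ 0.345 = max(0, 0.345) = 0.345 ≤ 0.345.

0.345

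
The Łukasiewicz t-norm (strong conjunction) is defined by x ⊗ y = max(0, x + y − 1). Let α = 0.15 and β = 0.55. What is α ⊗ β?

α ⊗ β = max(0, 0.15 + 0.55 − 1) = max(0, -0.30) = 0.00
For comparison, the Gödel (minimum) t-norm min(x, y) would give 0.15.

0.00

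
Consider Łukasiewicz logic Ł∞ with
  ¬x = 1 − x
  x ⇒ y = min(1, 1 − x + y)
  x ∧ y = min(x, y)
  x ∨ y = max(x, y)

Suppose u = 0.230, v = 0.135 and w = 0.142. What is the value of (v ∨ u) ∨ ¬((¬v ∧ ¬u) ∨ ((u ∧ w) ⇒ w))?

v ∨ u = max(0.135, 0.230) = 0.230
¬v = 1 − 0.135 = 0.865
¬u = 1 − 0.230 = 0.770
¬v ∧ ¬u = min(0.865, 0.770) = 0.770
u ∧ w = min(0.230, 0.142) = 0.142
(u ∧ w) ⇒ w = min(1, 1 − 0.142 + 0.142) = min(1, 1.000) = 1.000
(¬v ∧ ¬u) ∨ ((u ∧ w) ⇒ w) = max(0.770, 1.000) = 1.000
¬((¬v ∧ ¬u) ∨ ((u ∧ w) ⇒ w)) = 1 − 1.000 = 0.000
(v ∨ u) ∨ ¬((¬v ∧ ¬u) ∨ ((u ∧ w) ⇒ w)) = max(0.230, 0.000) = 0.230

0.230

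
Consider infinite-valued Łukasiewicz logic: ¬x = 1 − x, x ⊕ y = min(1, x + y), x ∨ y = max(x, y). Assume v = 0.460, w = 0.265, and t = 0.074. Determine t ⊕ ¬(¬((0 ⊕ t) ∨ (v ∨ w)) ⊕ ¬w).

0.074

0 ⊕ t = min(1, 0.000 + 0.074) = min(1, 0.074) = 0.074
v ∨ w = max(0.460, 0.265) = 0.460
(0 ⊕ t) ∨ (v ∨ w) = max(0.074, 0.460) = 0.460
¬((0 ⊕ t) ∨ (v ∨ w)) = 1 − 0.460 = 0.540
¬w = 1 − 0.265 = 0.735
¬((0 ⊕ t) ∨ (v ∨ w)) ⊕ ¬w = min(1, 0.540 + 0.735) = min(1, 1.275) = 1.000
¬(¬((0 ⊕ t) ∨ (v ∨ w)) ⊕ ¬w) = 1 − 1.000 = 0.000
t ⊕ ¬(¬((0 ⊕ t) ∨ (v ∨ w)) ⊕ ¬w) = min(1, 0.074 + 0.000) = min(1, 0.074) = 0.074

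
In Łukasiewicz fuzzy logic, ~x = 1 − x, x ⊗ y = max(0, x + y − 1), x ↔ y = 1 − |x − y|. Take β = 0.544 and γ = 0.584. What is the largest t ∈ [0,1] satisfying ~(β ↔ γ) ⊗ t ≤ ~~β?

1.000

β ↔ γ = 1 − |0.544 − 0.584| = 1 − 0.040 = 0.960
~(β ↔ γ) = 1 − 0.960 = 0.040
So the left factor is ~(β ↔ γ) = 0.040.
~β = 1 − 0.544 = 0.456
~~β = 1 − 0.456 = 0.544
So the right-hand bound is ~~β = 0.544.
The residuum of the Łukasiewicz t-norm gives the supremum: min(1, 1 − 0.040 + 0.544).
1 − 0.040 + 0.544 = 1.504, so t = min(1, 1.504) = 1.000.
Check: 0.040 ⊗ 1.000 = max(0, 0.040) = 0.040 ≤ 0.544.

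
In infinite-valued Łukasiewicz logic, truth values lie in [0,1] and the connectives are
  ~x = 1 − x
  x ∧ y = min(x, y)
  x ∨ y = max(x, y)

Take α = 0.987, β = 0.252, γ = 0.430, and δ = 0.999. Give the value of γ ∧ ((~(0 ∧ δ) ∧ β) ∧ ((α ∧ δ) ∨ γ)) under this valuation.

0.252

0 ∧ δ = min(0.000, 0.999) = 0.000
~(0 ∧ δ) = 1 − 0.000 = 1.000
~(0 ∧ δ) ∧ β = min(1.000, 0.252) = 0.252
α ∧ δ = min(0.987, 0.999) = 0.987
(α ∧ δ) ∨ γ = max(0.987, 0.430) = 0.987
(~(0 ∧ δ) ∧ β) ∧ ((α ∧ δ) ∨ γ) = min(0.252, 0.987) = 0.252
γ ∧ ((~(0 ∧ δ) ∧ β) ∧ ((α ∧ δ) ∨ γ)) = min(0.430, 0.252) = 0.252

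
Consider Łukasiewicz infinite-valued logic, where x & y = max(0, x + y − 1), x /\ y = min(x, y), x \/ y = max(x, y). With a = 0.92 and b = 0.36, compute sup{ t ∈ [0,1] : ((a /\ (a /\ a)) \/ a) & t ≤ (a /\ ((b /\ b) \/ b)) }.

a /\ a = min(0.92, 0.92) = 0.92
a /\ (a /\ a) = min(0.92, 0.92) = 0.92
(a /\ (a /\ a)) \/ a = max(0.92, 0.92) = 0.92
So the left factor is (a /\ (a /\ a)) \/ a = 0.92.
b /\ b = min(0.36, 0.36) = 0.36
(b /\ b) \/ b = max(0.36, 0.36) = 0.36
a /\ ((b /\ b) \/ b) = min(0.92, 0.36) = 0.36
So the right-hand bound is a /\ ((b /\ b) \/ b) = 0.36.
The residuum of the Łukasiewicz t-norm gives the supremum: min(1, 1 − 0.92 + 0.36).
1 − 0.92 + 0.36 = 0.44, so t = min(1, 0.44) = 0.44.
Check: 0.92 & 0.44 = max(0, 0.36) = 0.36 ≤ 0.36.

0.44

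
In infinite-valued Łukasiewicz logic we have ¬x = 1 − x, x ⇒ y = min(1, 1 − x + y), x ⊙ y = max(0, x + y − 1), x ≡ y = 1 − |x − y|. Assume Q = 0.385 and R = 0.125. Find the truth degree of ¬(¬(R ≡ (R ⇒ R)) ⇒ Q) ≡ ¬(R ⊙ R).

R ⇒ R = min(1, 1 − 0.125 + 0.125) = min(1, 1.000) = 1.000
R ≡ (R ⇒ R) = 1 − |0.125 − 1.000| = 1 − 0.875 = 0.125
¬(R ≡ (R ⇒ R)) = 1 − 0.125 = 0.875
¬(R ≡ (R ⇒ R)) ⇒ Q = min(1, 1 − 0.875 + 0.385) = min(1, 0.510) = 0.510
¬(¬(R ≡ (R ⇒ R)) ⇒ Q) = 1 − 0.510 = 0.490
R ⊙ R = max(0, 0.125 + 0.125 − 1) = max(0, -0.750) = 0.000
¬(R ⊙ R) = 1 − 0.000 = 1.000
¬(¬(R ≡ (R ⇒ R)) ⇒ Q) ≡ ¬(R ⊙ R) = 1 − |0.490 − 1.000| = 1 − 0.510 = 0.490

0.490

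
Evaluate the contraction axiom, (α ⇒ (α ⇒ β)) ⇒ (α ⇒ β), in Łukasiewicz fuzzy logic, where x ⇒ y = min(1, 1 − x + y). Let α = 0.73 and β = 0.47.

0.74

α ⇒ β = min(1, 1 − 0.73 + 0.47) = min(1, 0.74) = 0.74
α ⇒ (α ⇒ β) = min(1, 1 − 0.73 + 0.74) = min(1, 1.01) = 1.00
(α ⇒ (α ⇒ β)) ⇒ (α ⇒ β) = min(1, 1 − 1.00 + 0.74) = min(1, 0.74) = 0.74
(The value 0.74 < 1 shows this instance is not satisfied; fails in Ł∞ (the t-norm is not idempotent).)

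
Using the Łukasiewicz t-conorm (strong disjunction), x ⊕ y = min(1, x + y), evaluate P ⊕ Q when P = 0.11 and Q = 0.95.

1.00

P ⊕ Q = min(1, 0.11 + 0.95) = min(1, 1.06) = 1.00
For comparison, the Gödel t-conorm max(x, y) would give 0.95.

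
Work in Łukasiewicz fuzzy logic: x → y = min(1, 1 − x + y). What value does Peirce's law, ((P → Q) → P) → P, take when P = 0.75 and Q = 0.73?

0.98

P → Q = min(1, 1 − 0.75 + 0.73) = min(1, 0.98) = 0.98
(P → Q) → P = min(1, 1 − 0.98 + 0.75) = min(1, 0.77) = 0.77
((P → Q) → P) → P = min(1, 1 − 0.77 + 0.75) = min(1, 0.98) = 0.98
(The value 0.98 < 1 shows this instance is not satisfied; not a Ł∞-tautology in general.)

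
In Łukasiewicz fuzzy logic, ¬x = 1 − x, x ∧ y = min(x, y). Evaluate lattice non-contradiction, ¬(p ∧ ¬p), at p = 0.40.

¬p = 1 − 0.40 = 0.60
p ∧ ¬p = min(0.40, 0.60) = 0.40
¬(p ∧ ¬p) = 1 − 0.40 = 0.60
(The value 0.60 < 1 shows this instance is not satisfied; not a Ł∞-tautology — its value is 1 − min(a, 1−a).)

0.60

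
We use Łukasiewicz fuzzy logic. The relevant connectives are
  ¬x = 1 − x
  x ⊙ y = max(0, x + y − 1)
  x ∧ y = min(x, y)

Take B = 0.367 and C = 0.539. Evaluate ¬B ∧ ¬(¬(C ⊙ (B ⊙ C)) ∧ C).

0.461

¬B = 1 − 0.367 = 0.633
B ⊙ C = max(0, 0.367 + 0.539 − 1) = max(0, -0.094) = 0.000
C ⊙ (B ⊙ C) = max(0, 0.539 + 0.000 − 1) = max(0, -0.461) = 0.000
¬(C ⊙ (B ⊙ C)) = 1 − 0.000 = 1.000
¬(C ⊙ (B ⊙ C)) ∧ C = min(1.000, 0.539) = 0.539
¬(¬(C ⊙ (B ⊙ C)) ∧ C) = 1 − 0.539 = 0.461
¬B ∧ ¬(¬(C ⊙ (B ⊙ C)) ∧ C) = min(0.633, 0.461) = 0.461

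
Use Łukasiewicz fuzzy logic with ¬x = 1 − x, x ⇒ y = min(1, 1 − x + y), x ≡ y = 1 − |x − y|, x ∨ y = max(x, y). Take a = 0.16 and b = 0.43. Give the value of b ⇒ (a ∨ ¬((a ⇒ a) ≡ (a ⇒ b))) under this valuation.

0.73

a ⇒ a = min(1, 1 − 0.16 + 0.16) = min(1, 1.00) = 1.00
a ⇒ b = min(1, 1 − 0.16 + 0.43) = min(1, 1.27) = 1.00
(a ⇒ a) ≡ (a ⇒ b) = 1 − |1.00 − 1.00| = 1 − 0.00 = 1.00
¬((a ⇒ a) ≡ (a ⇒ b)) = 1 − 1.00 = 0.00
a ∨ ¬((a ⇒ a) ≡ (a ⇒ b)) = max(0.16, 0.00) = 0.16
b ⇒ (a ∨ ¬((a ⇒ a) ≡ (a ⇒ b))) = min(1, 1 − 0.43 + 0.16) = min(1, 0.73) = 0.73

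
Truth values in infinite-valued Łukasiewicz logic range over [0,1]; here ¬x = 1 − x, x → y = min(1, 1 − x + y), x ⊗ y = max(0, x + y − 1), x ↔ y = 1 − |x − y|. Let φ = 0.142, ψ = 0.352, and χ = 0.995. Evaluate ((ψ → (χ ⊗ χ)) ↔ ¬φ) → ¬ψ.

0.790

χ ⊗ χ = max(0, 0.995 + 0.995 − 1) = max(0, 0.990) = 0.990
ψ → (χ ⊗ χ) = min(1, 1 − 0.352 + 0.990) = min(1, 1.638) = 1.000
¬φ = 1 − 0.142 = 0.858
(ψ → (χ ⊗ χ)) ↔ ¬φ = 1 − |1.000 − 0.858| = 1 − 0.142 = 0.858
¬ψ = 1 − 0.352 = 0.648
((ψ → (χ ⊗ χ)) ↔ ¬φ) → ¬ψ = min(1, 1 − 0.858 + 0.648) = min(1, 0.790) = 0.790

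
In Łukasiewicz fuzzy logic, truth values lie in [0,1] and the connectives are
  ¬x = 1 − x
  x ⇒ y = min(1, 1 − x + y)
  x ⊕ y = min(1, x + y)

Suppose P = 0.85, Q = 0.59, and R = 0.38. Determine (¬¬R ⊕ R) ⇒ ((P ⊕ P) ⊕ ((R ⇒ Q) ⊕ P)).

¬R = 1 − 0.38 = 0.62
¬¬R = 1 − 0.62 = 0.38
¬¬R ⊕ R = min(1, 0.38 + 0.38) = min(1, 0.76) = 0.76
P ⊕ P = min(1, 0.85 + 0.85) = min(1, 1.70) = 1.00
R ⇒ Q = min(1, 1 − 0.38 + 0.59) = min(1, 1.21) = 1.00
(R ⇒ Q) ⊕ P = min(1, 1.00 + 0.85) = min(1, 1.85) = 1.00
(P ⊕ P) ⊕ ((R ⇒ Q) ⊕ P) = min(1, 1.00 + 1.00) = min(1, 2.00) = 1.00
(¬¬R ⊕ R) ⇒ ((P ⊕ P) ⊕ ((R ⇒ Q) ⊕ P)) = min(1, 1 − 0.76 + 1.00) = min(1, 1.24) = 1.00

1.00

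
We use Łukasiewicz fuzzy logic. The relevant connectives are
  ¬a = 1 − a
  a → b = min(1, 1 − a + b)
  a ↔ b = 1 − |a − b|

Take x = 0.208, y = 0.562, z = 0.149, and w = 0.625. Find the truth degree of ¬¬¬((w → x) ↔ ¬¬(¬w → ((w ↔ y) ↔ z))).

w → x = min(1, 1 − 0.625 + 0.208) = min(1, 0.583) = 0.583
¬w = 1 − 0.625 = 0.375
w ↔ y = 1 − |0.625 − 0.562| = 1 − 0.063 = 0.937
(w ↔ y) ↔ z = 1 − |0.937 − 0.149| = 1 − 0.788 = 0.212
¬w → ((w ↔ y) ↔ z) = min(1, 1 − 0.375 + 0.212) = min(1, 0.837) = 0.837
¬(¬w → ((w ↔ y) ↔ z)) = 1 − 0.837 = 0.163
¬¬(¬w → ((w ↔ y) ↔ z)) = 1 − 0.163 = 0.837
(w → x) ↔ ¬¬(¬w → ((w ↔ y) ↔ z)) = 1 − |0.583 − 0.837| = 1 − 0.254 = 0.746
¬((w → x) ↔ ¬¬(¬w → ((w ↔ y) ↔ z))) = 1 − 0.746 = 0.254
¬¬((w → x) ↔ ¬¬(¬w → ((w ↔ y) ↔ z))) = 1 − 0.254 = 0.746
¬¬¬((w → x) ↔ ¬¬(¬w → ((w ↔ y) ↔ z))) = 1 − 0.746 = 0.254

0.254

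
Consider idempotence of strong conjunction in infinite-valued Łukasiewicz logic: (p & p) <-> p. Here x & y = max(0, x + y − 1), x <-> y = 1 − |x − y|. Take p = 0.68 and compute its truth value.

0.68

p & p = max(0, 0.68 + 0.68 − 1) = max(0, 0.36) = 0.36
(p & p) <-> p = 1 − |0.36 − 0.68| = 1 − 0.32 = 0.68
(The value 0.68 < 1 shows this instance is not satisfied; fails in Ł∞ since a ⊗ a = max(0, 2a−1) ≠ a in general.)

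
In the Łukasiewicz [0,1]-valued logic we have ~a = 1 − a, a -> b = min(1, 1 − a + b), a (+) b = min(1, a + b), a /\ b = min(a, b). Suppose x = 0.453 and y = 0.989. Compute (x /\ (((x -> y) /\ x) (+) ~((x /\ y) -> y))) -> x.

x -> y = min(1, 1 − 0.453 + 0.989) = min(1, 1.536) = 1.000
(x -> y) /\ x = min(1.000, 0.453) = 0.453
x /\ y = min(0.453, 0.989) = 0.453
(x /\ y) -> y = min(1, 1 − 0.453 + 0.989) = min(1, 1.536) = 1.000
~((x /\ y) -> y) = 1 − 1.000 = 0.000
((x -> y) /\ x) (+) ~((x /\ y) -> y) = min(1, 0.453 + 0.000) = min(1, 0.453) = 0.453
x /\ (((x -> y) /\ x) (+) ~((x /\ y) -> y)) = min(0.453, 0.453) = 0.453
(x /\ (((x -> y) /\ x) (+) ~((x /\ y) -> y))) -> x = min(1, 1 − 0.453 + 0.453) = min(1, 1.000) = 1.000

1.000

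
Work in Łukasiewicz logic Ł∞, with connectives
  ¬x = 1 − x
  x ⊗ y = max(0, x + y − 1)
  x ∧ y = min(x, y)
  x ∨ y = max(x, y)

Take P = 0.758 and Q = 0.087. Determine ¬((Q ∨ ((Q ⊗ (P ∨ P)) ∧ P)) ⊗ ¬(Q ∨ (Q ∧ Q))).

1.000

P ∨ P = max(0.758, 0.758) = 0.758
Q ⊗ (P ∨ P) = max(0, 0.087 + 0.758 − 1) = max(0, -0.155) = 0.000
(Q ⊗ (P ∨ P)) ∧ P = min(0.000, 0.758) = 0.000
Q ∨ ((Q ⊗ (P ∨ P)) ∧ P) = max(0.087, 0.000) = 0.087
Q ∧ Q = min(0.087, 0.087) = 0.087
Q ∨ (Q ∧ Q) = max(0.087, 0.087) = 0.087
¬(Q ∨ (Q ∧ Q)) = 1 − 0.087 = 0.913
(Q ∨ ((Q ⊗ (P ∨ P)) ∧ P)) ⊗ ¬(Q ∨ (Q ∧ Q)) = max(0, 0.087 + 0.913 − 1) = max(0, 0.000) = 0.000
¬((Q ∨ ((Q ⊗ (P ∨ P)) ∧ P)) ⊗ ¬(Q ∨ (Q ∧ Q))) = 1 − 0.000 = 1.000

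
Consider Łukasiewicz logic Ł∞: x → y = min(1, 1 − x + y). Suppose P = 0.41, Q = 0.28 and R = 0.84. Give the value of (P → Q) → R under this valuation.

P → Q = min(1, 1 − 0.41 + 0.28) = min(1, 0.87) = 0.87
(P → Q) → R = min(1, 1 − 0.87 + 0.84) = min(1, 0.97) = 0.97

0.97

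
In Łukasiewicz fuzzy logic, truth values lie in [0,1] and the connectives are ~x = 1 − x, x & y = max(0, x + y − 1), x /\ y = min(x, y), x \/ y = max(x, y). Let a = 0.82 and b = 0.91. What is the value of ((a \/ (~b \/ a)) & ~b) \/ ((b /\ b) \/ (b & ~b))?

0.91

~b = 1 − 0.91 = 0.09
~b \/ a = max(0.09, 0.82) = 0.82
a \/ (~b \/ a) = max(0.82, 0.82) = 0.82
(a \/ (~b \/ a)) & ~b = max(0, 0.82 + 0.09 − 1) = max(0, -0.09) = 0.00
b /\ b = min(0.91, 0.91) = 0.91
b & ~b = max(0, 0.91 + 0.09 − 1) = max(0, 0.00) = 0.00
(b /\ b) \/ (b & ~b) = max(0.91, 0.00) = 0.91
((a \/ (~b \/ a)) & ~b) \/ ((b /\ b) \/ (b & ~b)) = max(0.00, 0.91) = 0.91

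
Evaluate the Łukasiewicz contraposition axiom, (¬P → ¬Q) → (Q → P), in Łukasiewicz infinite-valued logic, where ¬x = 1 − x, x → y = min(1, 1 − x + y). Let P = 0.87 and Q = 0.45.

¬P = 1 − 0.87 = 0.13
¬Q = 1 − 0.45 = 0.55
¬P → ¬Q = min(1, 1 − 0.13 + 0.55) = min(1, 1.42) = 1.00
Q → P = min(1, 1 − 0.45 + 0.87) = min(1, 1.42) = 1.00
(¬P → ¬Q) → (Q → P) = min(1, 1 − 1.00 + 1.00) = min(1, 1.00) = 1.00
(As expected: an axiom of Ł∞, always 1.)

1.00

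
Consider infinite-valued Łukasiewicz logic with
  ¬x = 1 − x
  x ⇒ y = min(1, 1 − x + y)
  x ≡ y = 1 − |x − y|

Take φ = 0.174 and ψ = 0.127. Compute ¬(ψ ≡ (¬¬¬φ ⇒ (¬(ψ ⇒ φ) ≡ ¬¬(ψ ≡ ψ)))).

¬φ = 1 − 0.174 = 0.826
¬¬φ = 1 − 0.826 = 0.174
¬¬¬φ = 1 − 0.174 = 0.826
ψ ⇒ φ = min(1, 1 − 0.127 + 0.174) = min(1, 1.047) = 1.000
¬(ψ ⇒ φ) = 1 − 1.000 = 0.000
ψ ≡ ψ = 1 − |0.127 − 0.127| = 1 − 0.000 = 1.000
¬(ψ ≡ ψ) = 1 − 1.000 = 0.000
¬¬(ψ ≡ ψ) = 1 − 0.000 = 1.000
¬(ψ ⇒ φ) ≡ ¬¬(ψ ≡ ψ) = 1 − |0.000 − 1.000| = 1 − 1.000 = 0.000
¬¬¬φ ⇒ (¬(ψ ⇒ φ) ≡ ¬¬(ψ ≡ ψ)) = min(1, 1 − 0.826 + 0.000) = min(1, 0.174) = 0.174
ψ ≡ (¬¬¬φ ⇒ (¬(ψ ⇒ φ) ≡ ¬¬(ψ ≡ ψ))) = 1 − |0.127 − 0.174| = 1 − 0.047 = 0.953
¬(ψ ≡ (¬¬¬φ ⇒ (¬(ψ ⇒ φ) ≡ ¬¬(ψ ≡ ψ)))) = 1 − 0.953 = 0.047

0.047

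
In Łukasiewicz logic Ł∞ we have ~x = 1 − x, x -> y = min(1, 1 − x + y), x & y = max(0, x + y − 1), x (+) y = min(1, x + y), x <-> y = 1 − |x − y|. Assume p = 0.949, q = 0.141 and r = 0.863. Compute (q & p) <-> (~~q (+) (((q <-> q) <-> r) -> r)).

q & p = max(0, 0.141 + 0.949 − 1) = max(0, 0.090) = 0.090
~q = 1 − 0.141 = 0.859
~~q = 1 − 0.859 = 0.141
q <-> q = 1 − |0.141 − 0.141| = 1 − 0.000 = 1.000
(q <-> q) <-> r = 1 − |1.000 − 0.863| = 1 − 0.137 = 0.863
((q <-> q) <-> r) -> r = min(1, 1 − 0.863 + 0.863) = min(1, 1.000) = 1.000
~~q (+) (((q <-> q) <-> r) -> r) = min(1, 0.141 + 1.000) = min(1, 1.141) = 1.000
(q & p) <-> (~~q (+) (((q <-> q) <-> r) -> r)) = 1 − |0.090 − 1.000| = 1 − 0.910 = 0.090

0.090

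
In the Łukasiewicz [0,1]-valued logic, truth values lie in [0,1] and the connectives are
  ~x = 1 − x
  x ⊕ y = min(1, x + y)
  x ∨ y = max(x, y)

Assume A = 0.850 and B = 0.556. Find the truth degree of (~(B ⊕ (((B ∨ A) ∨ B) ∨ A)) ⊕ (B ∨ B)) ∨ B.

B ∨ A = max(0.556, 0.850) = 0.850
(B ∨ A) ∨ B = max(0.850, 0.556) = 0.850
((B ∨ A) ∨ B) ∨ A = max(0.850, 0.850) = 0.850
B ⊕ (((B ∨ A) ∨ B) ∨ A) = min(1, 0.556 + 0.850) = min(1, 1.406) = 1.000
~(B ⊕ (((B ∨ A) ∨ B) ∨ A)) = 1 − 1.000 = 0.000
B ∨ B = max(0.556, 0.556) = 0.556
~(B ⊕ (((B ∨ A) ∨ B) ∨ A)) ⊕ (B ∨ B) = min(1, 0.000 + 0.556) = min(1, 0.556) = 0.556
(~(B ⊕ (((B ∨ A) ∨ B) ∨ A)) ⊕ (B ∨ B)) ∨ B = max(0.556, 0.556) = 0.556

0.556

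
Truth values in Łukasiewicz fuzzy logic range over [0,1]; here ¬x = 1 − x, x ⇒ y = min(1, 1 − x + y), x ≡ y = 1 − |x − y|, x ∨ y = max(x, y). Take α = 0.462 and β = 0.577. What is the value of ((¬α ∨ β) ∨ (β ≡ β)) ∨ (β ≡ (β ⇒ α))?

¬α = 1 − 0.462 = 0.538
¬α ∨ β = max(0.538, 0.577) = 0.577
β ≡ β = 1 − |0.577 − 0.577| = 1 − 0.000 = 1.000
(¬α ∨ β) ∨ (β ≡ β) = max(0.577, 1.000) = 1.000
β ⇒ α = min(1, 1 − 0.577 + 0.462) = min(1, 0.885) = 0.885
β ≡ (β ⇒ α) = 1 − |0.577 − 0.885| = 1 − 0.308 = 0.692
((¬α ∨ β) ∨ (β ≡ β)) ∨ (β ≡ (β ⇒ α)) = max(1.000, 0.692) = 1.000

1.000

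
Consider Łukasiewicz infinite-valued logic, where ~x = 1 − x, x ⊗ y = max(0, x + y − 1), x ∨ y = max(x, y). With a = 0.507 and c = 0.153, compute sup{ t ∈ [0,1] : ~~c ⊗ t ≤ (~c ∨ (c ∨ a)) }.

1.000

~c = 1 − 0.153 = 0.847
~~c = 1 − 0.847 = 0.153
So the left factor is ~~c = 0.153.
c ∨ a = max(0.153, 0.507) = 0.507
~c ∨ (c ∨ a) = max(0.847, 0.507) = 0.847
So the right-hand bound is ~c ∨ (c ∨ a) = 0.847.
The residuum of the Łukasiewicz t-norm gives the supremum: min(1, 1 − 0.153 + 0.847).
1 − 0.153 + 0.847 = 1.694, so t = min(1, 1.694) = 1.000.
Check: 0.153 ⊗ 1.000 = max(0, 0.153) = 0.153 ≤ 0.847.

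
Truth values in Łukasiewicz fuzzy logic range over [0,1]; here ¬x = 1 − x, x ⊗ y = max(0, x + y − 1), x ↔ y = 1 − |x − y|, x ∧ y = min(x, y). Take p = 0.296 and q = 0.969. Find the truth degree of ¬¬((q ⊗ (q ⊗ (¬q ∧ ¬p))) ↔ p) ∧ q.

¬q = 1 − 0.969 = 0.031
¬p = 1 − 0.296 = 0.704
¬q ∧ ¬p = min(0.031, 0.704) = 0.031
q ⊗ (¬q ∧ ¬p) = max(0, 0.969 + 0.031 − 1) = max(0, 0.000) = 0.000
q ⊗ (q ⊗ (¬q ∧ ¬p)) = max(0, 0.969 + 0.000 − 1) = max(0, -0.031) = 0.000
(q ⊗ (q ⊗ (¬q ∧ ¬p))) ↔ p = 1 − |0.000 − 0.296| = 1 − 0.296 = 0.704
¬((q ⊗ (q ⊗ (¬q ∧ ¬p))) ↔ p) = 1 − 0.704 = 0.296
¬¬((q ⊗ (q ⊗ (¬q ∧ ¬p))) ↔ p) = 1 − 0.296 = 0.704
¬¬((q ⊗ (q ⊗ (¬q ∧ ¬p))) ↔ p) ∧ q = min(0.704, 0.969) = 0.704

0.704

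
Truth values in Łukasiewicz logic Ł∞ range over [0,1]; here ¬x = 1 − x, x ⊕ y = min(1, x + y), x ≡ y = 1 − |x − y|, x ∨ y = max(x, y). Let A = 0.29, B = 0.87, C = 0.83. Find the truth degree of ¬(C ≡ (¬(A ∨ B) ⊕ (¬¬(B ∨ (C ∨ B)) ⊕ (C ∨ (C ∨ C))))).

A ∨ B = max(0.29, 0.87) = 0.87
¬(A ∨ B) = 1 − 0.87 = 0.13
C ∨ B = max(0.83, 0.87) = 0.87
B ∨ (C ∨ B) = max(0.87, 0.87) = 0.87
¬(B ∨ (C ∨ B)) = 1 − 0.87 = 0.13
¬¬(B ∨ (C ∨ B)) = 1 − 0.13 = 0.87
C ∨ C = max(0.83, 0.83) = 0.83
C ∨ (C ∨ C) = max(0.83, 0.83) = 0.83
¬¬(B ∨ (C ∨ B)) ⊕ (C ∨ (C ∨ C)) = min(1, 0.87 + 0.83) = min(1, 1.70) = 1.00
¬(A ∨ B) ⊕ (¬¬(B ∨ (C ∨ B)) ⊕ (C ∨ (C ∨ C))) = min(1, 0.13 + 1.00) = min(1, 1.13) = 1.00
C ≡ (¬(A ∨ B) ⊕ (¬¬(B ∨ (C ∨ B)) ⊕ (C ∨ (C ∨ C)))) = 1 − |0.83 − 1.00| = 1 − 0.17 = 0.83
¬(C ≡ (¬(A ∨ B) ⊕ (¬¬(B ∨ (C ∨ B)) ⊕ (C ∨ (C ∨ C))))) = 1 − 0.83 = 0.17

0.17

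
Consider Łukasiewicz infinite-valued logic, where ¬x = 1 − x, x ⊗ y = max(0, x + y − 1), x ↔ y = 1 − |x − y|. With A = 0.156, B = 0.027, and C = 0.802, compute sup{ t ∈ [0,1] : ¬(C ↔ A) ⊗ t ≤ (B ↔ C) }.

0.579

C ↔ A = 1 − |0.802 − 0.156| = 1 − 0.646 = 0.354
¬(C ↔ A) = 1 − 0.354 = 0.646
So the left factor is ¬(C ↔ A) = 0.646.
B ↔ C = 1 − |0.027 − 0.802| = 1 − 0.775 = 0.225
So the right-hand bound is B ↔ C = 0.225.
The residuum of the Łukasiewicz t-norm gives the supremum: min(1, 1 − 0.646 + 0.225).
1 − 0.646 + 0.225 = 0.579, so t = min(1, 0.579) = 0.579.
Check: 0.646 ⊗ 0.579 = max(0, 0.225) = 0.225 ≤ 0.225.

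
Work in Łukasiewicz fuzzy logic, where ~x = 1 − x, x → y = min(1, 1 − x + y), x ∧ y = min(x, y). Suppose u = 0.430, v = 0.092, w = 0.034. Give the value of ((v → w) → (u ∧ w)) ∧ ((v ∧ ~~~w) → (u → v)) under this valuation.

0.092

v → w = min(1, 1 − 0.092 + 0.034) = min(1, 0.942) = 0.942
u ∧ w = min(0.430, 0.034) = 0.034
(v → w) → (u ∧ w) = min(1, 1 − 0.942 + 0.034) = min(1, 0.092) = 0.092
~w = 1 − 0.034 = 0.966
~~w = 1 − 0.966 = 0.034
~~~w = 1 − 0.034 = 0.966
v ∧ ~~~w = min(0.092, 0.966) = 0.092
u → v = min(1, 1 − 0.430 + 0.092) = min(1, 0.662) = 0.662
(v ∧ ~~~w) → (u → v) = min(1, 1 − 0.092 + 0.662) = min(1, 1.570) = 1.000
((v → w) → (u ∧ w)) ∧ ((v ∧ ~~~w) → (u → v)) = min(0.092, 1.000) = 0.092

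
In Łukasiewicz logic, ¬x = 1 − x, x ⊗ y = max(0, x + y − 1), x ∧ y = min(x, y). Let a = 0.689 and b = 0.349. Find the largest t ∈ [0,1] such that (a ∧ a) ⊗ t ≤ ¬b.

0.962

a ∧ a = min(0.689, 0.689) = 0.689
So the left factor is a ∧ a = 0.689.
¬b = 1 − 0.349 = 0.651
So the right-hand bound is ¬b = 0.651.
The residuum of the Łukasiewicz t-norm gives the supremum: min(1, 1 − 0.689 + 0.651).
1 − 0.689 + 0.651 = 0.962, so t = min(1, 0.962) = 0.962.
Check: 0.689 ⊗ 0.962 = max(0, 0.651) = 0.651 ≤ 0.651.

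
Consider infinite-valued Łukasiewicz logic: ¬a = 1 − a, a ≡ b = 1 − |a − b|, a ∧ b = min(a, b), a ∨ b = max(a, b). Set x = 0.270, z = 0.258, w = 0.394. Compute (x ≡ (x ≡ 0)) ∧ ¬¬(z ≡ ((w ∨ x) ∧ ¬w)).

x ≡ 0 = 1 − |0.270 − 0.000| = 1 − 0.270 = 0.730
x ≡ (x ≡ 0) = 1 − |0.270 − 0.730| = 1 − 0.460 = 0.540
w ∨ x = max(0.394, 0.270) = 0.394
¬w = 1 − 0.394 = 0.606
(w ∨ x) ∧ ¬w = min(0.394, 0.606) = 0.394
z ≡ ((w ∨ x) ∧ ¬w) = 1 − |0.258 − 0.394| = 1 − 0.136 = 0.864
¬(z ≡ ((w ∨ x) ∧ ¬w)) = 1 − 0.864 = 0.136
¬¬(z ≡ ((w ∨ x) ∧ ¬w)) = 1 − 0.136 = 0.864
(x ≡ (x ≡ 0)) ∧ ¬¬(z ≡ ((w ∨ x) ∧ ¬w)) = min(0.540, 0.864) = 0.540

0.540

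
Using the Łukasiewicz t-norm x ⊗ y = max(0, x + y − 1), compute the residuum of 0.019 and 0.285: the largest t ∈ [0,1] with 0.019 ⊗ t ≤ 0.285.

The residuum of the Łukasiewicz t-norm gives the supremum: min(1, 1 − 0.019 + 0.285).
1 − 0.019 + 0.285 = 1.266, so t = min(1, 1.266) = 1.000.
Check: 0.019 ⊗ 1.000 = max(0, 0.019) = 0.019 ≤ 0.285.

1.000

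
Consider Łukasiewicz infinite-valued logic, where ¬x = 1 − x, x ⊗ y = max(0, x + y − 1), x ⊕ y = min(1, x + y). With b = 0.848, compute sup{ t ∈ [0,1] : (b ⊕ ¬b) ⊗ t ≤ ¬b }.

¬b = 1 − 0.848 = 0.152
b ⊕ ¬b = min(1, 0.848 + 0.152) = min(1, 1.000) = 1.000
So the left factor is b ⊕ ¬b = 1.000.
So the right-hand bound is ¬b = 0.152.
The residuum of the Łukasiewicz t-norm gives the supremum: min(1, 1 − 1.000 + 0.152).
1 − 1.000 + 0.152 = 0.152, so t = min(1, 0.152) = 0.152.
Check: 1.000 ⊗ 0.152 = max(0, 0.152) = 0.152 ≤ 0.152.

0.152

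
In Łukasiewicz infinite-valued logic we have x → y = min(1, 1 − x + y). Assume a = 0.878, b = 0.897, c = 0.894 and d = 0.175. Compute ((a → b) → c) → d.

a → b = min(1, 1 − 0.878 + 0.897) = min(1, 1.019) = 1.000
(a → b) → c = min(1, 1 − 1.000 + 0.894) = min(1, 0.894) = 0.894
((a → b) → c) → d = min(1, 1 − 0.894 + 0.175) = min(1, 0.281) = 0.281

0.281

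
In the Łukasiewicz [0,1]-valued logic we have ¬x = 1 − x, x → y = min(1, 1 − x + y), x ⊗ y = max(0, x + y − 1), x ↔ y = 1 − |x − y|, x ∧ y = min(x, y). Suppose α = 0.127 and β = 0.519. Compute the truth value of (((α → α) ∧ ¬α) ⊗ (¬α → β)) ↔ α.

α → α = min(1, 1 − 0.127 + 0.127) = min(1, 1.000) = 1.000
¬α = 1 − 0.127 = 0.873
(α → α) ∧ ¬α = min(1.000, 0.873) = 0.873
¬α → β = min(1, 1 − 0.873 + 0.519) = min(1, 0.646) = 0.646
((α → α) ∧ ¬α) ⊗ (¬α → β) = max(0, 0.873 + 0.646 − 1) = max(0, 0.519) = 0.519
(((α → α) ∧ ¬α) ⊗ (¬α → β)) ↔ α = 1 − |0.519 − 0.127| = 1 − 0.392 = 0.608

0.608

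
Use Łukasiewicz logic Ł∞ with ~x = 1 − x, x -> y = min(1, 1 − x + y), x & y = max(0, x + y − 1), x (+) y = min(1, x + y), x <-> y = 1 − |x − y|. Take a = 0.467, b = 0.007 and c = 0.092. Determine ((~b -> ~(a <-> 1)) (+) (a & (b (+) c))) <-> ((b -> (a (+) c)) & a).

0.927

~b = 1 − 0.007 = 0.993
a <-> 1 = 1 − |0.467 − 1.000| = 1 − 0.533 = 0.467
~(a <-> 1) = 1 − 0.467 = 0.533
~b -> ~(a <-> 1) = min(1, 1 − 0.993 + 0.533) = min(1, 0.540) = 0.540
b (+) c = min(1, 0.007 + 0.092) = min(1, 0.099) = 0.099
a & (b (+) c) = max(0, 0.467 + 0.099 − 1) = max(0, -0.434) = 0.000
(~b -> ~(a <-> 1)) (+) (a & (b (+) c)) = min(1, 0.540 + 0.000) = min(1, 0.540) = 0.540
a (+) c = min(1, 0.467 + 0.092) = min(1, 0.559) = 0.559
b -> (a (+) c) = min(1, 1 − 0.007 + 0.559) = min(1, 1.552) = 1.000
(b -> (a (+) c)) & a = max(0, 1.000 + 0.467 − 1) = max(0, 0.467) = 0.467
((~b -> ~(a <-> 1)) (+) (a & (b (+) c))) <-> ((b -> (a (+) c)) & a) = 1 − |0.540 − 0.467| = 1 − 0.073 = 0.927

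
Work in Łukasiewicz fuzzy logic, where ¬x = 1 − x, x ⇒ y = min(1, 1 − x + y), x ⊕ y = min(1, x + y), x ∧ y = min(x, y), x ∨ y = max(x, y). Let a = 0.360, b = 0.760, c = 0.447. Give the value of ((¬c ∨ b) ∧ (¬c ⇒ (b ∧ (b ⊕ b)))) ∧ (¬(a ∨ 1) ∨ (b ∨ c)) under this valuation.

0.760

¬c = 1 − 0.447 = 0.553
¬c ∨ b = max(0.553, 0.760) = 0.760
b ⊕ b = min(1, 0.760 + 0.760) = min(1, 1.520) = 1.000
b ∧ (b ⊕ b) = min(0.760, 1.000) = 0.760
¬c ⇒ (b ∧ (b ⊕ b)) = min(1, 1 − 0.553 + 0.760) = min(1, 1.207) = 1.000
(¬c ∨ b) ∧ (¬c ⇒ (b ∧ (b ⊕ b))) = min(0.760, 1.000) = 0.760
a ∨ 1 = max(0.360, 1.000) = 1.000
¬(a ∨ 1) = 1 − 1.000 = 0.000
b ∨ c = max(0.760, 0.447) = 0.760
¬(a ∨ 1) ∨ (b ∨ c) = max(0.000, 0.760) = 0.760
((¬c ∨ b) ∧ (¬c ⇒ (b ∧ (b ⊕ b)))) ∧ (¬(a ∨ 1) ∨ (b ∨ c)) = min(0.760, 0.760) = 0.760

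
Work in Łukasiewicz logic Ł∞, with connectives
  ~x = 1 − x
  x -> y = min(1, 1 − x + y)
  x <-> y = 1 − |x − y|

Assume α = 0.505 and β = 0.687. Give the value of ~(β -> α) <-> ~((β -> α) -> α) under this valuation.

0.869

β -> α = min(1, 1 − 0.687 + 0.505) = min(1, 0.818) = 0.818
~(β -> α) = 1 − 0.818 = 0.182
(β -> α) -> α = min(1, 1 − 0.818 + 0.505) = min(1, 0.687) = 0.687
~((β -> α) -> α) = 1 − 0.687 = 0.313
~(β -> α) <-> ~((β -> α) -> α) = 1 − |0.182 − 0.313| = 1 − 0.131 = 0.869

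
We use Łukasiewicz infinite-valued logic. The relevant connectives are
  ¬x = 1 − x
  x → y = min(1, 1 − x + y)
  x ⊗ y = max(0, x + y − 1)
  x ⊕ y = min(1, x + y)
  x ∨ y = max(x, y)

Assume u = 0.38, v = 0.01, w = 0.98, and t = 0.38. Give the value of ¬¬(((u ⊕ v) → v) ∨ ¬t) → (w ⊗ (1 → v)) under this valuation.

u ⊕ v = min(1, 0.38 + 0.01) = min(1, 0.39) = 0.39
(u ⊕ v) → v = min(1, 1 − 0.39 + 0.01) = min(1, 0.62) = 0.62
¬t = 1 − 0.38 = 0.62
((u ⊕ v) → v) ∨ ¬t = max(0.62, 0.62) = 0.62
¬(((u ⊕ v) → v) ∨ ¬t) = 1 − 0.62 = 0.38
¬¬(((u ⊕ v) → v) ∨ ¬t) = 1 − 0.38 = 0.62
1 → v = min(1, 1 − 1.00 + 0.01) = min(1, 0.01) = 0.01
w ⊗ (1 → v) = max(0, 0.98 + 0.01 − 1) = max(0, -0.01) = 0.00
¬¬(((u ⊕ v) → v) ∨ ¬t) → (w ⊗ (1 → v)) = min(1, 1 − 0.62 + 0.00) = min(1, 0.38) = 0.38

0.38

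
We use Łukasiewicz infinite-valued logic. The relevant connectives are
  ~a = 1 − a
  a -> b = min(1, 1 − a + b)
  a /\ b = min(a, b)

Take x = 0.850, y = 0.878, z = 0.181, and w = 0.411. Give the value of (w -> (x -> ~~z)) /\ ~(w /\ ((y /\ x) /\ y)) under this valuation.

0.589

~z = 1 − 0.181 = 0.819
~~z = 1 − 0.819 = 0.181
x -> ~~z = min(1, 1 − 0.850 + 0.181) = min(1, 0.331) = 0.331
w -> (x -> ~~z) = min(1, 1 − 0.411 + 0.331) = min(1, 0.920) = 0.920
y /\ x = min(0.878, 0.850) = 0.850
(y /\ x) /\ y = min(0.850, 0.878) = 0.850
w /\ ((y /\ x) /\ y) = min(0.411, 0.850) = 0.411
~(w /\ ((y /\ x) /\ y)) = 1 − 0.411 = 0.589
(w -> (x -> ~~z)) /\ ~(w /\ ((y /\ x) /\ y)) = min(0.920, 0.589) = 0.589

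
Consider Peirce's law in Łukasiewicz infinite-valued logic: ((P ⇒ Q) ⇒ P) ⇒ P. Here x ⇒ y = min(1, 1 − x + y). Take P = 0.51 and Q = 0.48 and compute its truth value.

P ⇒ Q = min(1, 1 − 0.51 + 0.48) = min(1, 0.97) = 0.97
(P ⇒ Q) ⇒ P = min(1, 1 − 0.97 + 0.51) = min(1, 0.54) = 0.54
((P ⇒ Q) ⇒ P) ⇒ P = min(1, 1 − 0.54 + 0.51) = min(1, 0.97) = 0.97
(The value 0.97 < 1 shows this instance is not satisfied; not a Ł∞-tautology in general.)

0.97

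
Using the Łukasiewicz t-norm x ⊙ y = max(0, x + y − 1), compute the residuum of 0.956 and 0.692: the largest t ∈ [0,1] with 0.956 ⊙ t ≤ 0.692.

0.736

The residuum of the Łukasiewicz t-norm gives the supremum: min(1, 1 − 0.956 + 0.692).
1 − 0.956 + 0.692 = 0.736, so t = min(1, 0.736) = 0.736.
Check: 0.956 ⊙ 0.736 = max(0, 0.692) = 0.692 ≤ 0.692.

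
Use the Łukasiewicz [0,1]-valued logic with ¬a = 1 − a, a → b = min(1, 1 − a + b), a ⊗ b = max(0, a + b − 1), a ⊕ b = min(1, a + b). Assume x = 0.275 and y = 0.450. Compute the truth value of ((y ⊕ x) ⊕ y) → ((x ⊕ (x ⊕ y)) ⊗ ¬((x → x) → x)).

0.725

y ⊕ x = min(1, 0.450 + 0.275) = min(1, 0.725) = 0.725
(y ⊕ x) ⊕ y = min(1, 0.725 + 0.450) = min(1, 1.175) = 1.000
x ⊕ y = min(1, 0.275 + 0.450) = min(1, 0.725) = 0.725
x ⊕ (x ⊕ y) = min(1, 0.275 + 0.725) = min(1, 1.000) = 1.000
x → x = min(1, 1 − 0.275 + 0.275) = min(1, 1.000) = 1.000
(x → x) → x = min(1, 1 − 1.000 + 0.275) = min(1, 0.275) = 0.275
¬((x → x) → x) = 1 − 0.275 = 0.725
(x ⊕ (x ⊕ y)) ⊗ ¬((x → x) → x) = max(0, 1.000 + 0.725 − 1) = max(0, 0.725) = 0.725
((y ⊕ x) ⊕ y) → ((x ⊕ (x ⊕ y)) ⊗ ¬((x → x) → x)) = min(1, 1 − 1.000 + 0.725) = min(1, 0.725) = 0.725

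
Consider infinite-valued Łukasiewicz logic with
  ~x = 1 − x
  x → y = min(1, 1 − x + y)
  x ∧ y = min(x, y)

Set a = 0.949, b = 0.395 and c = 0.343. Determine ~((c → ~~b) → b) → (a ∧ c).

0.738

~b = 1 − 0.395 = 0.605
~~b = 1 − 0.605 = 0.395
c → ~~b = min(1, 1 − 0.343 + 0.395) = min(1, 1.052) = 1.000
(c → ~~b) → b = min(1, 1 − 1.000 + 0.395) = min(1, 0.395) = 0.395
~((c → ~~b) → b) = 1 − 0.395 = 0.605
a ∧ c = min(0.949, 0.343) = 0.343
~((c → ~~b) → b) → (a ∧ c) = min(1, 1 − 0.605 + 0.343) = min(1, 0.738) = 0.738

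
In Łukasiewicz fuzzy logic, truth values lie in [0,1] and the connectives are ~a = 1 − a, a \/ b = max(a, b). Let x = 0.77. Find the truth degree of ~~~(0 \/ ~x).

0.77

~x = 1 − 0.77 = 0.23
0 \/ ~x = max(0.00, 0.23) = 0.23
~(0 \/ ~x) = 1 − 0.23 = 0.77
~~(0 \/ ~x) = 1 − 0.77 = 0.23
~~~(0 \/ ~x) = 1 − 0.23 = 0.77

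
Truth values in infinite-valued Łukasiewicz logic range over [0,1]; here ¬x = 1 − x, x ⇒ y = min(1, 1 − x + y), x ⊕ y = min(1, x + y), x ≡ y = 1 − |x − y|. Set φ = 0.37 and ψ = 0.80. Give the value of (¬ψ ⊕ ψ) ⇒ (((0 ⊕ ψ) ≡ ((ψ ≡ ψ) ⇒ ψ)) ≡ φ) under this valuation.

¬ψ = 1 − 0.80 = 0.20
¬ψ ⊕ ψ = min(1, 0.20 + 0.80) = min(1, 1.00) = 1.00
0 ⊕ ψ = min(1, 0.00 + 0.80) = min(1, 0.80) = 0.80
ψ ≡ ψ = 1 − |0.80 − 0.80| = 1 − 0.00 = 1.00
(ψ ≡ ψ) ⇒ ψ = min(1, 1 − 1.00 + 0.80) = min(1, 0.80) = 0.80
(0 ⊕ ψ) ≡ ((ψ ≡ ψ) ⇒ ψ) = 1 − |0.80 − 0.80| = 1 − 0.00 = 1.00
((0 ⊕ ψ) ≡ ((ψ ≡ ψ) ⇒ ψ)) ≡ φ = 1 − |1.00 − 0.37| = 1 − 0.63 = 0.37
(¬ψ ⊕ ψ) ⇒ (((0 ⊕ ψ) ≡ ((ψ ≡ ψ) ⇒ ψ)) ≡ φ) = min(1, 1 − 1.00 + 0.37) = min(1, 0.37) = 0.37

0.37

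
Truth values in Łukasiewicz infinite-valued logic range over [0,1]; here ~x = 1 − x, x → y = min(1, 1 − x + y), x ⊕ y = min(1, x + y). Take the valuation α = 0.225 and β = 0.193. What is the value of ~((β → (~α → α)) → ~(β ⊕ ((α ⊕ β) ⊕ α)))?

0.836

~α = 1 − 0.225 = 0.775
~α → α = min(1, 1 − 0.775 + 0.225) = min(1, 0.450) = 0.450
β → (~α → α) = min(1, 1 − 0.193 + 0.450) = min(1, 1.257) = 1.000
α ⊕ β = min(1, 0.225 + 0.193) = min(1, 0.418) = 0.418
(α ⊕ β) ⊕ α = min(1, 0.418 + 0.225) = min(1, 0.643) = 0.643
β ⊕ ((α ⊕ β) ⊕ α) = min(1, 0.193 + 0.643) = min(1, 0.836) = 0.836
~(β ⊕ ((α ⊕ β) ⊕ α)) = 1 − 0.836 = 0.164
(β → (~α → α)) → ~(β ⊕ ((α ⊕ β) ⊕ α)) = min(1, 1 − 1.000 + 0.164) = min(1, 0.164) = 0.164
~((β → (~α → α)) → ~(β ⊕ ((α ⊕ β) ⊕ α))) = 1 − 0.164 = 0.836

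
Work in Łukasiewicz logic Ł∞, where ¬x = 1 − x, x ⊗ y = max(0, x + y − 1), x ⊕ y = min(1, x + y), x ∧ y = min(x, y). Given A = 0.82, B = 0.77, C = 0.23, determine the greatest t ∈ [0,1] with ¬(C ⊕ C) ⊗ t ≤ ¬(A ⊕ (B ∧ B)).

0.46

C ⊕ C = min(1, 0.23 + 0.23) = min(1, 0.46) = 0.46
¬(C ⊕ C) = 1 − 0.46 = 0.54
So the left factor is ¬(C ⊕ C) = 0.54.
B ∧ B = min(0.77, 0.77) = 0.77
A ⊕ (B ∧ B) = min(1, 0.82 + 0.77) = min(1, 1.59) = 1.00
¬(A ⊕ (B ∧ B)) = 1 − 1.00 = 0.00
So the right-hand bound is ¬(A ⊕ (B ∧ B)) = 0.00.
The residuum of the Łukasiewicz t-norm gives the supremum: min(1, 1 − 0.54 + 0.00).
1 − 0.54 + 0.00 = 0.46, so t = min(1, 0.46) = 0.46.
Check: 0.54 ⊗ 0.46 = max(0, 0.00) = 0.00 ≤ 0.00.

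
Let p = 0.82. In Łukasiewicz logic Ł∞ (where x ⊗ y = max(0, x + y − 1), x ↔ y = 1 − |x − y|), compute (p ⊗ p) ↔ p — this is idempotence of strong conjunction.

0.82

p ⊗ p = max(0, 0.82 + 0.82 − 1) = max(0, 0.64) = 0.64
(p ⊗ p) ↔ p = 1 − |0.64 − 0.82| = 1 − 0.18 = 0.82
(The value 0.82 < 1 shows this instance is not satisfied; fails in Ł∞ since a ⊗ a = max(0, 2a−1) ≠ a in general.)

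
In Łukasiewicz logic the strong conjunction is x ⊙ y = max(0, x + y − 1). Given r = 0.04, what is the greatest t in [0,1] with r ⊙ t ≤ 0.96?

1.00

The residuum of the Łukasiewicz t-norm gives the supremum: min(1, 1 − 0.04 + 0.96).
1 − 0.04 + 0.96 = 1.92, so t = min(1, 1.92) = 1.00.
Check: 0.04 ⊙ 1.00 = max(0, 0.04) = 0.04 ≤ 0.96.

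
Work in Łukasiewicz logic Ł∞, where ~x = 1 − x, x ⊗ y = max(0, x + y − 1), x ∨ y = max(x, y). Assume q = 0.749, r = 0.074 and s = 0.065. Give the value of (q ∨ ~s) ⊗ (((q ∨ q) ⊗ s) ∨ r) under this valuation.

~s = 1 − 0.065 = 0.935
q ∨ ~s = max(0.749, 0.935) = 0.935
q ∨ q = max(0.749, 0.749) = 0.749
(q ∨ q) ⊗ s = max(0, 0.749 + 0.065 − 1) = max(0, -0.186) = 0.000
((q ∨ q) ⊗ s) ∨ r = max(0.000, 0.074) = 0.074
(q ∨ ~s) ⊗ (((q ∨ q) ⊗ s) ∨ r) = max(0, 0.935 + 0.074 − 1) = max(0, 0.009) = 0.009

0.009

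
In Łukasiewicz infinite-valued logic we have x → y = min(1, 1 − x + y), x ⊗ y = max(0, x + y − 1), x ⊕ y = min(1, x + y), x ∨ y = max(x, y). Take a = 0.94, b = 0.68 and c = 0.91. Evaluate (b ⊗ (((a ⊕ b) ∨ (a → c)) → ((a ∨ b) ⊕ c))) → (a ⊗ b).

0.94

a ⊕ b = min(1, 0.94 + 0.68) = min(1, 1.62) = 1.00
a → c = min(1, 1 − 0.94 + 0.91) = min(1, 0.97) = 0.97
(a ⊕ b) ∨ (a → c) = max(1.00, 0.97) = 1.00
a ∨ b = max(0.94, 0.68) = 0.94
(a ∨ b) ⊕ c = min(1, 0.94 + 0.91) = min(1, 1.85) = 1.00
((a ⊕ b) ∨ (a → c)) → ((a ∨ b) ⊕ c) = min(1, 1 − 1.00 + 1.00) = min(1, 1.00) = 1.00
b ⊗ (((a ⊕ b) ∨ (a → c)) → ((a ∨ b) ⊕ c)) = max(0, 0.68 + 1.00 − 1) = max(0, 0.68) = 0.68
a ⊗ b = max(0, 0.94 + 0.68 − 1) = max(0, 0.62) = 0.62
(b ⊗ (((a ⊕ b) ∨ (a → c)) → ((a ∨ b) ⊕ c))) → (a ⊗ b) = min(1, 1 − 0.68 + 0.62) = min(1, 0.94) = 0.94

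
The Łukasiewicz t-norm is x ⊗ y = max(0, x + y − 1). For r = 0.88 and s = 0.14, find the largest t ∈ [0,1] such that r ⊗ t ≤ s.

The residuum of the Łukasiewicz t-norm gives the supremum: min(1, 1 − 0.88 + 0.14).
1 − 0.88 + 0.14 = 0.26, so t = min(1, 0.26) = 0.26.
Check: 0.88 ⊗ 0.26 = max(0, 0.14) = 0.14 ≤ 0.14.

0.26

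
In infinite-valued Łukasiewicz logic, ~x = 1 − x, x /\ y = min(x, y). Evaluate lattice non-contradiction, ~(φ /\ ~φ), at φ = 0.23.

0.77

~φ = 1 − 0.23 = 0.77
φ /\ ~φ = min(0.23, 0.77) = 0.23
~(φ /\ ~φ) = 1 − 0.23 = 0.77
(The value 0.77 < 1 shows this instance is not satisfied; not a Ł∞-tautology — its value is 1 − min(a, 1−a).)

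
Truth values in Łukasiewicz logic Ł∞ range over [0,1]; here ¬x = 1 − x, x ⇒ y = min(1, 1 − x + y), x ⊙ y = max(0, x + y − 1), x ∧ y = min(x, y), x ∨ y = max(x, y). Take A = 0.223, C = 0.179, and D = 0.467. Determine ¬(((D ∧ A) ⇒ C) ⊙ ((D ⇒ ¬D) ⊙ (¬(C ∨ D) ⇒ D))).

0.110

D ∧ A = min(0.467, 0.223) = 0.223
(D ∧ A) ⇒ C = min(1, 1 − 0.223 + 0.179) = min(1, 0.956) = 0.956
¬D = 1 − 0.467 = 0.533
D ⇒ ¬D = min(1, 1 − 0.467 + 0.533) = min(1, 1.066) = 1.000
C ∨ D = max(0.179, 0.467) = 0.467
¬(C ∨ D) = 1 − 0.467 = 0.533
¬(C ∨ D) ⇒ D = min(1, 1 − 0.533 + 0.467) = min(1, 0.934) = 0.934
(D ⇒ ¬D) ⊙ (¬(C ∨ D) ⇒ D) = max(0, 1.000 + 0.934 − 1) = max(0, 0.934) = 0.934
((D ∧ A) ⇒ C) ⊙ ((D ⇒ ¬D) ⊙ (¬(C ∨ D) ⇒ D)) = max(0, 0.956 + 0.934 − 1) = max(0, 0.890) = 0.890
¬(((D ∧ A) ⇒ C) ⊙ ((D ⇒ ¬D) ⊙ (¬(C ∨ D) ⇒ D))) = 1 − 0.890 = 0.110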